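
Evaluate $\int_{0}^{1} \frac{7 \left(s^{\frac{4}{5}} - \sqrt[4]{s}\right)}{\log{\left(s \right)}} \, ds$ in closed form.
$\log{\left(\frac{78364164096}{6103515625} \right)}$

Replace the exponent $\frac{4}{5}$ by a parameter $a$: let $I(a) = \int_{0}^{1} \frac{7 \left(- \sqrt[4]{s} + s^{a}\right)}{\log{\left(s \right)}} \, ds$.

Since $\dfrac{\partial}{\partial a}\,s^{a} = s^{a} \ln s$, the $\ln s$ in the denominator cancels and
$$\frac{dI}{da} = \int_{0}^{1} 7 s^{a} \, ds = 7 \left[\frac{s^{a+1}}{a+1}\right]_0^1 = \frac{7}{a + 1}.$$

Integrating with respect to $a$ gives $I(a) = \log{\left(\frac{16384 \left(a + 1\right)^{7}}{78125} \right)} + C$.

At $a = \frac{1}{4}$ the integrand is identically $0$, so $I(\frac{1}{4}) = 0$. The closed form gives $0$, hence $C = 0$.

Setting $a = \frac{4}{5}$:
$$I = \log{\left(\frac{78364164096}{6103515625} \right)}.$$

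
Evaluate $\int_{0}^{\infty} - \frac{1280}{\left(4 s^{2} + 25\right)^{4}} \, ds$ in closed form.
$- \frac{4 \pi}{3125}$

Begin with the known result
$$J(a) = \int_{0}^{\infty} - \frac{5}{a^{2} + s^{2}} \, ds = - \frac{5 \pi}{2 a}.$$

Differentiating under the integral sign with respect to $a$,
$$\frac{dJ}{da} = \int_{0}^{\infty} \frac{10 a}{\left(a^{2} + s^{2}\right)^{2}} \, ds = \frac{5 \pi}{2 a^{2}},$$
so $\int_{0}^{\infty} - \frac{5}{\left(a^{2} + s^{2}\right)^{2}} \, ds = - \frac{5 \pi}{4 a^{3}}$.

Repeating — each differentiation of $1/(s^2+a^2)^j$ produces $-2ja/(s^2+a^2)^{j+1}$ — and dividing through by $-2ja$ at each step yields, after $3$ differentiations in total,
$$\int_{0}^{\infty} - \frac{5}{\left(a^{2} + s^{2}\right)^{4}} \, ds = - \frac{25 \pi}{32 a^{7}}.$$

Setting $a = \frac{5}{2}$:
$$I = - \frac{4 \pi}{3125}.$$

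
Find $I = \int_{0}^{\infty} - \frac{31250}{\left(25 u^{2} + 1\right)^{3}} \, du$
$- \frac{9375 \pi}{8}$

Begin with the known result
$$J(a) = \int_{0}^{\infty} - \frac{2}{a^{2} + u^{2}} \, du = - \frac{\pi}{a}.$$

Differentiating under the integral sign with respect to $a$,
$$\frac{dJ}{da} = \int_{0}^{\infty} \frac{4 a}{\left(a^{2} + u^{2}\right)^{2}} \, du = \frac{\pi}{a^{2}},$$
so $\int_{0}^{\infty} - \frac{2}{\left(a^{2} + u^{2}\right)^{2}} \, du = - \frac{\pi}{2 a^{3}}$.

Repeating — each differentiation of $1/(u^2+a^2)^j$ produces $-2ja/(u^2+a^2)^{j+1}$ — and dividing through by $-2ja$ at each step yields, after $2$ differentiations in total,
$$\int_{0}^{\infty} - \frac{2}{\left(a^{2} + u^{2}\right)^{3}} \, du = - \frac{3 \pi}{8 a^{5}}.$$

Setting $a = \frac{1}{5}$:
$$I = - \frac{9375 \pi}{8}.$$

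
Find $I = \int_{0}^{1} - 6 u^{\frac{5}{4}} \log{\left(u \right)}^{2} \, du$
$- \frac{256}{243}$

Begin with the known integral
$$J(a) = \int_{0}^{1} - 6 u^{a} \, du = - \frac{6}{a + 1}.$$

Differentiating under the integral sign brings down a factor of $\ln u$:
$$\frac{dJ}{da} = \int_{0}^{1} - 6 u^{a} \log{\left(u \right)} \, du = \frac{6}{\left(a + 1\right)^{2}}.$$

Repeating twice in total — each differentiation brings down another $\ln u$ — gives
$$\frac{d^{2}J}{da^{2}} = \int_{0}^{1} - 6 u^{a} \log{\left(u \right)}^{2} \, du = - \frac{12}{\left(a + 1\right)^{3}},$$
and the integrand here is exactly the target integrand, so $I = - \frac{12}{\left(a + 1\right)^{3}}$.

Setting $a = \frac{5}{4}$:
$$I = - \frac{256}{243}.$$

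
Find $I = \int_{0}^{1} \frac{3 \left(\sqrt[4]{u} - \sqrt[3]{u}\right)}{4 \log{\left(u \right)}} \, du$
$\log{\left(\frac{15^{\frac{3}{4}}}{8} \right)}$

Consider the one-parameter family: let $I(a) = \int_{0}^{1} \frac{3 \left(- \sqrt[3]{u} + u^{a}\right)}{4 \log{\left(u \right)}} \, du$.

Since $\dfrac{\partial}{\partial a}\,u^{a} = u^{a} \ln u$, the $\ln u$ in the denominator cancels and
$$\frac{dI}{da} = \int_{0}^{1} \frac{3}{4} u^{a} \, du = \frac{3}{4} \left[\frac{u^{a+1}}{a+1}\right]_0^1 = \frac{3}{4 \left(a + 1\right)}.$$

Integrating with respect to $a$ gives $I(a) = \log{\left(\frac{\sqrt{2} \cdot 3^{\frac{3}{4}} \left(a + 1\right)^{\frac{3}{4}}}{4} \right)} + C$.

At $a = \frac{1}{3}$ the integrand is identically $0$, so $I(\frac{1}{3}) = 0$. The closed form gives $0$, hence $C = 0$.

Setting $a = \frac{1}{4}$:
$$I = \log{\left(\frac{15^{\frac{3}{4}}}{8} \right)}.$$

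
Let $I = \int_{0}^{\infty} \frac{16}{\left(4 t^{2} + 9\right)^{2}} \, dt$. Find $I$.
$\frac{2 \pi}{27}$

Start from the standard arctangent integral
$$J(a) = \int_{0}^{\infty} \frac{1}{a^{2} + t^{2}} \, dt = \frac{\pi}{2 a}.$$

Differentiating under the integral sign with respect to $a$,
$$\frac{dJ}{da} = \int_{0}^{\infty} - \frac{2 a}{\left(a^{2} + t^{2}\right)^{2}} \, dt = - \frac{\pi}{2 a^{2}},$$
so $\int_{0}^{\infty} \frac{1}{\left(a^{2} + t^{2}\right)^{2}} \, dt = \frac{\pi}{4 a^{3}}$.

Setting $a = \frac{3}{2}$:
$$I = \frac{2 \pi}{27}.$$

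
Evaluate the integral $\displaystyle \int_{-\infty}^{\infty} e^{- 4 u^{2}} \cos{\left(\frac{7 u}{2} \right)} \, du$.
$\frac{\sqrt{\pi}}{2 e^{\frac{49}{64}}}$

Treat the cosine frequency as a parameter and define $I(b) = \int_{-\infty}^{\infty} e^{- 4 u^{2}} \cos{\left(b u \right)} \, du$.

Differentiating under the integral sign,
$$I'(b) = \int_{-\infty}^{\infty} - u e^{- 4 u^{2}} \sin{\left(b u \right)} \, du.$$

Integrate $\int_{-\infty}^{\infty} u \sin(b u)\, e^{- 4 u^{2}}\, du$ by parts with $w = \sin(b u)$ and $dv = u\, e^{- 4 u^{2}}\, du$, giving $v = - \frac{e^{- 4 u^{2}}}{8}$. The boundary term vanishes and
$$\int_{-\infty}^{\infty} u \sin(b u)\, e^{- 4 u^{2}}\, du = \frac{b}{8} \int_{-\infty}^{\infty} \cos(b u)\, e^{- 4 u^{2}}\, du,$$
so $I'(b) = - \frac{b}{8}\, I(b)$.

This is a separable first-order ODE; solving with the initial condition $I(0) = \int_{-\infty}^{\infty} e^{- 4 u^{2}}\,du = \frac{\sqrt{\pi}}{2}$ gives
$$I(b) = \frac{\sqrt{\pi} e^{- \frac{b^{2}}{16}}}{2}.$$

Setting $b = \frac{7}{2}$:
$$I = \frac{\sqrt{\pi}}{2 e^{\frac{49}{64}}}.$$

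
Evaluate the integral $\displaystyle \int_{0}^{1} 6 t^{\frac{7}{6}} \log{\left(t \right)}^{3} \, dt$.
$- \frac{46656}{28561}$

Start from the elementary integral
$$J(a) = \int_{0}^{1} 6 t^{a} \, dt = \frac{6}{a + 1}.$$

Differentiating under the integral sign brings down a factor of $\ln t$:
$$\frac{dJ}{da} = \int_{0}^{1} 6 t^{a} \log{\left(t \right)} \, dt = - \frac{6}{\left(a + 1\right)^{2}}.$$

Repeating $3$ times in total — each differentiation brings down another $\ln t$ — gives
$$\frac{d^{3}J}{da^{3}} = \int_{0}^{1} 6 t^{a} \log{\left(t \right)}^{3} \, dt = - \frac{36}{\left(a + 1\right)^{4}},$$
and the integrand here is exactly the target integrand, so $I = - \frac{36}{\left(a + 1\right)^{4}}$.

Setting $a = \frac{7}{6}$:
$$I = - \frac{46656}{28561}.$$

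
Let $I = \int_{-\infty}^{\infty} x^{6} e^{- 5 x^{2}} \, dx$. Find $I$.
$\frac{3 \sqrt{5} \sqrt{\pi}}{1000}$

Consider the simpler parametrised integral
$$J(a) = \int_{-\infty}^{\infty} e^{- a x^{2}} \, dx = \frac{\sqrt{\pi}}{\sqrt{a}}.$$

Differentiating under the integral sign brings down a factor of $(-x^2)$:
$$\frac{dJ}{da} = \int_{-\infty}^{\infty} - x^{2} e^{- a x^{2}} \, dx = - \frac{\sqrt{\pi}}{2 a^{\frac{3}{2}}}.$$

Repeating $3$ times in total — each differentiation brings down another $(-x^2)$ — gives
$$\frac{d^{3}J}{da^{3}} = \int_{-\infty}^{\infty} - x^{6} e^{- a x^{2}} \, dx = - \frac{15 \sqrt{\pi}}{8 a^{\frac{7}{2}}},$$
and the integrand here is $(-1)^{3}$ times the target integrand, so $I = (-1)^{3}\,\frac{d^{3}J}{da^{3}} = \frac{15 \sqrt{\pi}}{8 a^{\frac{7}{2}}}$.

Setting $a = 5$:
$$I = \frac{3 \sqrt{5} \sqrt{\pi}}{1000}.$$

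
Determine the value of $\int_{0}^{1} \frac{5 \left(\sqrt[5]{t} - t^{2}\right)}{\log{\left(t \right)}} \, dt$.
$- \log{\left(\frac{3125}{32} \right)}$

Replace the exponent $2$ by a parameter $a$: let $I(a) = \int_{0}^{1} \frac{5 \left(\sqrt[5]{t} - t^{a}\right)}{\log{\left(t \right)}} \, dt$.

Since $\dfrac{\partial}{\partial a}\,t^{a} = t^{a} \ln t$, the $\ln t$ in the denominator cancels and
$$\frac{dI}{da} = \int_{0}^{1} -5 t^{a} \, dt = -5 \left[\frac{t^{a+1}}{a+1}\right]_0^1 = - \frac{5}{a + 1}.$$

Integrating with respect to $a$ gives $I(a) = - \log{\left(\frac{3125 \left(a + 1\right)^{5}}{7776} \right)} + C$.

At $a = \frac{1}{5}$ the integrand is identically $0$, so $I(\frac{1}{5}) = 0$. The closed form gives $0$, hence $C = 0$.

Setting $a = 2$:
$$I = - \log{\left(\frac{3125}{32} \right)}.$$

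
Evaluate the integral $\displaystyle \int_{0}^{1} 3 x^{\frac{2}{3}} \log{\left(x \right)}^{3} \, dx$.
$- \frac{1458}{625}$

Start from the elementary integral
$$J(a) = \int_{0}^{1} 3 x^{a} \, dx = \frac{3}{a + 1}.$$

Differentiating under the integral sign brings down a factor of $\ln x$:
$$\frac{dJ}{da} = \int_{0}^{1} 3 x^{a} \log{\left(x \right)} \, dx = - \frac{3}{\left(a + 1\right)^{2}}.$$

Repeating $3$ times in total — each differentiation brings down another $\ln x$ — gives
$$\frac{d^{3}J}{da^{3}} = \int_{0}^{1} 3 x^{a} \log{\left(x \right)}^{3} \, dx = - \frac{18}{\left(a + 1\right)^{4}},$$
and the integrand here is exactly the target integrand, so $I = - \frac{18}{\left(a + 1\right)^{4}}$.

Setting $a = \frac{2}{3}$:
$$I = - \frac{1458}{625}.$$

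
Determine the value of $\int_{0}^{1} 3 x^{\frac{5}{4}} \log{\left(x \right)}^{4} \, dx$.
$\frac{8192}{6561}$

Begin with the known integral
$$J(a) = \int_{0}^{1} 3 x^{a} \, dx = \frac{3}{a + 1}.$$

Differentiating under the integral sign brings down a factor of $\ln x$:
$$\frac{dJ}{da} = \int_{0}^{1} 3 x^{a} \log{\left(x \right)} \, dx = - \frac{3}{\left(a + 1\right)^{2}}.$$

Repeating $4$ times in total — each differentiation brings down another $\ln x$ — gives
$$\frac{d^{4}J}{da^{4}} = \int_{0}^{1} 3 x^{a} \log{\left(x \right)}^{4} \, dx = \frac{72}{\left(a + 1\right)^{5}},$$
and the integrand here is exactly the target integrand, so $I = \frac{72}{\left(a + 1\right)^{5}}$.

Setting $a = \frac{5}{4}$:
$$I = \frac{8192}{6561}.$$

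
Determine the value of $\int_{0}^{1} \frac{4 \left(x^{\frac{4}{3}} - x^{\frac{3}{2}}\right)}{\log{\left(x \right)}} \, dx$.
$- \log{\left(\frac{50625}{38416} \right)}$

Introduce a parameter $a$ in the exponent: let $I(a) = \int_{0}^{1} \frac{4 \left(x^{\frac{4}{3}} - x^{a}\right)}{\log{\left(x \right)}} \, dx$.

Since $\dfrac{\partial}{\partial a}\,x^{a} = x^{a} \ln x$, the $\ln x$ in the denominator cancels and
$$\frac{dI}{da} = \int_{0}^{1} -4 x^{a} \, dx = -4 \left[\frac{x^{a+1}}{a+1}\right]_0^1 = - \frac{4}{a + 1}.$$

Integrating with respect to $a$ gives $I(a) = - \log{\left(\frac{81 \left(a + 1\right)^{4}}{2401} \right)} + C$.

At $a = \frac{4}{3}$ the integrand is identically $0$, so $I(\frac{4}{3}) = 0$. The closed form gives $0$, hence $C = 0$.

Setting $a = \frac{3}{2}$:
$$I = - \log{\left(\frac{50625}{38416} \right)}.$$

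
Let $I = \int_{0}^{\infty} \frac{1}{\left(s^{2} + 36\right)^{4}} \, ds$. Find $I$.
$\frac{5 \pi}{8957952}$

Start from the standard arctangent integral
$$J(a) = \int_{0}^{\infty} \frac{1}{a^{2} + s^{2}} \, ds = \frac{\pi}{2 a}.$$

Differentiating under the integral sign with respect to $a$,
$$\frac{dJ}{da} = \int_{0}^{\infty} - \frac{2 a}{\left(a^{2} + s^{2}\right)^{2}} \, ds = - \frac{\pi}{2 a^{2}},$$
so $\int_{0}^{\infty} \frac{1}{\left(a^{2} + s^{2}\right)^{2}} \, ds = \frac{\pi}{4 a^{3}}$.

Repeating — each differentiation of $1/(s^2+a^2)^j$ produces $-2ja/(s^2+a^2)^{j+1}$ — and dividing through by $-2ja$ at each step yields, after $3$ differentiations in total,
$$\int_{0}^{\infty} \frac{1}{\left(a^{2} + s^{2}\right)^{4}} \, ds = \frac{5 \pi}{32 a^{7}}.$$

Setting $a = 6$:
$$I = \frac{5 \pi}{8957952}.$$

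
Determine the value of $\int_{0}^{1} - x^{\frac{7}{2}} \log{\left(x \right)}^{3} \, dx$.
$\frac{32}{2187}$

Begin with the known integral
$$J(a) = \int_{0}^{1} - x^{a} \, dx = - \frac{1}{a + 1}.$$

Differentiating under the integral sign brings down a factor of $\ln x$:
$$\frac{dJ}{da} = \int_{0}^{1} - x^{a} \log{\left(x \right)} \, dx = \frac{1}{\left(a + 1\right)^{2}}.$$

Repeating $3$ times in total — each differentiation brings down another $\ln x$ — gives
$$\frac{d^{3}J}{da^{3}} = \int_{0}^{1} - x^{a} \log{\left(x \right)}^{3} \, dx = \frac{6}{\left(a + 1\right)^{4}},$$
and the integrand here is exactly the target integrand, so $I = \frac{6}{\left(a + 1\right)^{4}}$.

Setting $a = \frac{7}{2}$:
$$I = \frac{32}{2187}.$$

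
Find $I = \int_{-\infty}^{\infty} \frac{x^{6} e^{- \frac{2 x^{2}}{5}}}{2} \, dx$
$\frac{1875 \sqrt{10} \sqrt{\pi}}{256}$

Begin with the known integral
$$J(a) = \int_{-\infty}^{\infty} \frac{e^{- a x^{2}}}{2} \, dx = \frac{\sqrt{\pi}}{2 \sqrt{a}}.$$

Differentiating under the integral sign brings down a factor of $(-x^2)$:
$$\frac{dJ}{da} = \int_{-\infty}^{\infty} - \frac{x^{2} e^{- a x^{2}}}{2} \, dx = - \frac{\sqrt{\pi}}{4 a^{\frac{3}{2}}}.$$

Repeating $3$ times in total — each differentiation brings down another $(-x^2)$ — gives
$$\frac{d^{3}J}{da^{3}} = \int_{-\infty}^{\infty} - \frac{x^{6} e^{- a x^{2}}}{2} \, dx = - \frac{15 \sqrt{\pi}}{16 a^{\frac{7}{2}}},$$
and the integrand here is $(-1)^{3}$ times the target integrand, so $I = (-1)^{3}\,\frac{d^{3}J}{da^{3}} = \frac{15 \sqrt{\pi}}{16 a^{\frac{7}{2}}}$.

Setting $a = \frac{2}{5}$:
$$I = \frac{1875 \sqrt{10} \sqrt{\pi}}{256}.$$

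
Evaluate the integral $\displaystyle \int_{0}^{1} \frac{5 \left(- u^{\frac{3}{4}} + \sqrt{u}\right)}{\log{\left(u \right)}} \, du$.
$- \log{\left(\frac{16807}{7776} \right)}$

Consider the one-parameter family: let $I(a) = \int_{0}^{1} \frac{5 \left(\sqrt{u} - u^{a}\right)}{\log{\left(u \right)}} \, du$.

Since $\dfrac{\partial}{\partial a}\,u^{a} = u^{a} \ln u$, the $\ln u$ in the denominator cancels and
$$\frac{dI}{da} = \int_{0}^{1} -5 u^{a} \, du = -5 \left[\frac{u^{a+1}}{a+1}\right]_0^1 = - \frac{5}{a + 1}.$$

Integrating with respect to $a$ gives $I(a) = - \log{\left(\frac{32 \left(a + 1\right)^{5}}{243} \right)} + C$.

At $a = \frac{1}{2}$ the integrand is identically $0$, so $I(\frac{1}{2}) = 0$. The closed form gives $0$, hence $C = 0$.

Setting $a = \frac{3}{4}$:
$$I = - \log{\left(\frac{16807}{7776} \right)}.$$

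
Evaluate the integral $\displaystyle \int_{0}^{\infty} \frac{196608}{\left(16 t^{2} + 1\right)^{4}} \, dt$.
$7680 \pi$

Start from the standard arctangent integral
$$J(a) = \int_{0}^{\infty} \frac{3}{a^{2} + t^{2}} \, dt = \frac{3 \pi}{2 a}.$$

Differentiating under the integral sign with respect to $a$,
$$\frac{dJ}{da} = \int_{0}^{\infty} - \frac{6 a}{\left(a^{2} + t^{2}\right)^{2}} \, dt = - \frac{3 \pi}{2 a^{2}},$$
so $\int_{0}^{\infty} \frac{3}{\left(a^{2} + t^{2}\right)^{2}} \, dt = \frac{3 \pi}{4 a^{3}}$.

Repeating — each differentiation of $1/(t^2+a^2)^j$ produces $-2ja/(t^2+a^2)^{j+1}$ — and dividing through by $-2ja$ at each step yields, after $3$ differentiations in total,
$$\int_{0}^{\infty} \frac{3}{\left(a^{2} + t^{2}\right)^{4}} \, dt = \frac{15 \pi}{32 a^{7}}.$$

Setting $a = \frac{1}{4}$:
$$I = 7680 \pi.$$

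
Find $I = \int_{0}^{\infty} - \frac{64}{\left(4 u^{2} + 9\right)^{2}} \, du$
$- \frac{8 \pi}{27}$

Recall the elementary integral
$$J(a) = \int_{0}^{\infty} - \frac{4}{a^{2} + u^{2}} \, du = - \frac{2 \pi}{a}.$$

Differentiating under the integral sign with respect to $a$,
$$\frac{dJ}{da} = \int_{0}^{\infty} \frac{8 a}{\left(a^{2} + u^{2}\right)^{2}} \, du = \frac{2 \pi}{a^{2}},$$
so $\int_{0}^{\infty} - \frac{4}{\left(a^{2} + u^{2}\right)^{2}} \, du = - \frac{\pi}{a^{3}}$.

Setting $a = \frac{3}{2}$:
$$I = - \frac{8 \pi}{27}.$$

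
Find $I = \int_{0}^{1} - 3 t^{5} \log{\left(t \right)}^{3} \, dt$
$\frac{1}{72}$

Begin with the known integral
$$J(a) = \int_{0}^{1} - 3 t^{a} \, dt = - \frac{3}{a + 1}.$$

Differentiating under the integral sign brings down a factor of $\ln t$:
$$\frac{dJ}{da} = \int_{0}^{1} - 3 t^{a} \log{\left(t \right)} \, dt = \frac{3}{\left(a + 1\right)^{2}}.$$

Repeating $3$ times in total — each differentiation brings down another $\ln t$ — gives
$$\frac{d^{3}J}{da^{3}} = \int_{0}^{1} - 3 t^{a} \log{\left(t \right)}^{3} \, dt = \frac{18}{\left(a + 1\right)^{4}},$$
and the integrand here is exactly the target integrand, so $I = \frac{18}{\left(a + 1\right)^{4}}$.

Setting $a = 5$:
$$I = \frac{1}{72}.$$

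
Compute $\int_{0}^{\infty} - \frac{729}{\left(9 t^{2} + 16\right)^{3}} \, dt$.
$- \frac{729 \pi}{16384}$

Start from the standard arctangent integral
$$J(a) = \int_{0}^{\infty} - \frac{1}{a^{2} + t^{2}} \, dt = - \frac{\pi}{2 a}.$$

Differentiating under the integral sign with respect to $a$,
$$\frac{dJ}{da} = \int_{0}^{\infty} \frac{2 a}{\left(a^{2} + t^{2}\right)^{2}} \, dt = \frac{\pi}{2 a^{2}},$$
so $\int_{0}^{\infty} - \frac{1}{\left(a^{2} + t^{2}\right)^{2}} \, dt = - \frac{\pi}{4 a^{3}}$.

Repeating — each differentiation of $1/(t^2+a^2)^j$ produces $-2ja/(t^2+a^2)^{j+1}$ — and dividing through by $-2ja$ at each step yields, after $2$ differentiations in total,
$$\int_{0}^{\infty} - \frac{1}{\left(a^{2} + t^{2}\right)^{3}} \, dt = - \frac{3 \pi}{16 a^{5}}.$$

Setting $a = \frac{4}{3}$:
$$I = - \frac{729 \pi}{16384}.$$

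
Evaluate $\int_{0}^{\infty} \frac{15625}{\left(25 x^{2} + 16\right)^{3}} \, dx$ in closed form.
$\frac{9375 \pi}{16384}$

Recall the elementary integral
$$J(a) = \int_{0}^{\infty} \frac{1}{a^{2} + x^{2}} \, dx = \frac{\pi}{2 a}.$$

Differentiating under the integral sign with respect to $a$,
$$\frac{dJ}{da} = \int_{0}^{\infty} - \frac{2 a}{\left(a^{2} + x^{2}\right)^{2}} \, dx = - \frac{\pi}{2 a^{2}},$$
so $\int_{0}^{\infty} \frac{1}{\left(a^{2} + x^{2}\right)^{2}} \, dx = \frac{\pi}{4 a^{3}}$.

Repeating — each differentiation of $1/(x^2+a^2)^j$ produces $-2ja/(x^2+a^2)^{j+1}$ — and dividing through by $-2ja$ at each step yields, after $2$ differentiations in total,
$$\int_{0}^{\infty} \frac{1}{\left(a^{2} + x^{2}\right)^{3}} \, dx = \frac{3 \pi}{16 a^{5}}.$$

Setting $a = \frac{4}{5}$:
$$I = \frac{9375 \pi}{16384}.$$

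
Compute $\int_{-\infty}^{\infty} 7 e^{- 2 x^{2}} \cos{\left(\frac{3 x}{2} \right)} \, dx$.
$\frac{7 \sqrt{2} \sqrt{\pi}}{2 e^{\frac{9}{32}}}$

Treat the cosine frequency as a parameter and define $I(b) = \int_{-\infty}^{\infty} 7 e^{- 2 x^{2}} \cos{\left(b x \right)} \, dx$.

Differentiating under the integral sign,
$$I'(b) = \int_{-\infty}^{\infty} - 7 x e^{- 2 x^{2}} \sin{\left(b x \right)} \, dx.$$

Integrate $\int_{-\infty}^{\infty} x \sin(b x)\, e^{- 2 x^{2}}\, dx$ by parts with $u = \sin(b x)$ and $dv = x\, e^{- 2 x^{2}}\, dx$, giving $v = - \frac{e^{- 2 x^{2}}}{4}$. The boundary term vanishes and
$$\int_{-\infty}^{\infty} x \sin(b x)\, e^{- 2 x^{2}}\, dx = \frac{b}{4} \int_{-\infty}^{\infty} \cos(b x)\, e^{- 2 x^{2}}\, dx,$$
so $I'(b) = - \frac{b}{4}\, I(b)$.

This is a separable first-order ODE; solving with the initial condition $I(0) = \int_{-\infty}^{\infty} 7 e^{- 2 x^{2}}\,dx = \frac{7 \sqrt{2} \sqrt{\pi}}{2}$ gives
$$I(b) = \frac{7 \sqrt{2} \sqrt{\pi} e^{- \frac{b^{2}}{8}}}{2}.$$

Setting $b = \frac{3}{2}$:
$$I = \frac{7 \sqrt{2} \sqrt{\pi}}{2 e^{\frac{9}{32}}}.$$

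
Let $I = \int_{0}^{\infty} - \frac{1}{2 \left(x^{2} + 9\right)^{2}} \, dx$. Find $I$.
$- \frac{\pi}{216}$

Begin with the known result
$$J(a) = \int_{0}^{\infty} - \frac{1}{2 \left(a^{2} + x^{2}\right)} \, dx = - \frac{\pi}{4 a}.$$

Differentiating under the integral sign with respect to $a$,
$$\frac{dJ}{da} = \int_{0}^{\infty} \frac{a}{\left(a^{2} + x^{2}\right)^{2}} \, dx = \frac{\pi}{4 a^{2}},$$
so $\int_{0}^{\infty} - \frac{1}{2 \left(a^{2} + x^{2}\right)^{2}} \, dx = - \frac{\pi}{8 a^{3}}$.

Setting $a = 3$:
$$I = - \frac{\pi}{216}.$$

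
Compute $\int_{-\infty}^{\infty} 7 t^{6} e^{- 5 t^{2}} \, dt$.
$\frac{21 \sqrt{5} \sqrt{\pi}}{1000}$

Begin with the known integral
$$J(a) = \int_{-\infty}^{\infty} 7 e^{- a t^{2}} \, dt = \frac{7 \sqrt{\pi}}{\sqrt{a}}.$$

Differentiating under the integral sign brings down a factor of $(-t^2)$:
$$\frac{dJ}{da} = \int_{-\infty}^{\infty} - 7 t^{2} e^{- a t^{2}} \, dt = - \frac{7 \sqrt{\pi}}{2 a^{\frac{3}{2}}}.$$

Repeating $3$ times in total — each differentiation brings down another $(-t^2)$ — gives
$$\frac{d^{3}J}{da^{3}} = \int_{-\infty}^{\infty} - 7 t^{6} e^{- a t^{2}} \, dt = - \frac{105 \sqrt{\pi}}{8 a^{\frac{7}{2}}},$$
and the integrand here is $(-1)^{3}$ times the target integrand, so $I = (-1)^{3}\,\frac{d^{3}J}{da^{3}} = \frac{105 \sqrt{\pi}}{8 a^{\frac{7}{2}}}$.

Setting $a = 5$:
$$I = \frac{21 \sqrt{5} \sqrt{\pi}}{1000}.$$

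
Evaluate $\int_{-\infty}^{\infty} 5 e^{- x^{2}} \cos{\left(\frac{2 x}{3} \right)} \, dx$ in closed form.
$\frac{5 \sqrt{\pi}}{e^{\frac{1}{9}}}$

Treat the cosine frequency as a parameter and define $I(b) = \int_{-\infty}^{\infty} 5 e^{- x^{2}} \cos{\left(b x \right)} \, dx$.

Differentiating under the integral sign,
$$I'(b) = \int_{-\infty}^{\infty} - 5 x e^{- x^{2}} \sin{\left(b x \right)} \, dx.$$

Integrate $\int_{-\infty}^{\infty} x \sin(b x)\, e^{- x^{2}}\, dx$ by parts with $u = \sin(b x)$ and $dv = x\, e^{- x^{2}}\, dx$, giving $v = - \frac{e^{- x^{2}}}{2}$. The boundary term vanishes and
$$\int_{-\infty}^{\infty} x \sin(b x)\, e^{- x^{2}}\, dx = \frac{b}{2} \int_{-\infty}^{\infty} \cos(b x)\, e^{- x^{2}}\, dx,$$
so $I'(b) = - \frac{b}{2}\, I(b)$.

This is a separable first-order ODE; solving with the initial condition $I(0) = \int_{-\infty}^{\infty} 5 e^{- x^{2}}\,dx = 5 \sqrt{\pi}$ gives
$$I(b) = 5 \sqrt{\pi} e^{- \frac{b^{2}}{4}}.$$

Setting $b = \frac{2}{3}$:
$$I = \frac{5 \sqrt{\pi}}{e^{\frac{1}{9}}}.$$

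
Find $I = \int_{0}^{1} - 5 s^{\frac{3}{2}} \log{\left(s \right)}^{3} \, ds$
$\frac{96}{125}$

Begin with the known integral
$$J(a) = \int_{0}^{1} - 5 s^{a} \, ds = - \frac{5}{a + 1}.$$

Differentiating under the integral sign brings down a factor of $\ln s$:
$$\frac{dJ}{da} = \int_{0}^{1} - 5 s^{a} \log{\left(s \right)} \, ds = \frac{5}{\left(a + 1\right)^{2}}.$$

Repeating $3$ times in total — each differentiation brings down another $\ln s$ — gives
$$\frac{d^{3}J}{da^{3}} = \int_{0}^{1} - 5 s^{a} \log{\left(s \right)}^{3} \, ds = \frac{30}{\left(a + 1\right)^{4}},$$
and the integrand here is exactly the target integrand, so $I = \frac{30}{\left(a + 1\right)^{4}}$.

Setting $a = \frac{3}{2}$:
$$I = \frac{96}{125}.$$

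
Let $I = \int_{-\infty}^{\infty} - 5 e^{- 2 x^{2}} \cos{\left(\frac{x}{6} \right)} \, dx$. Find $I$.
$- \frac{5 \sqrt{2} \sqrt{\pi}}{2 e^{\frac{1}{288}}}$

Let $b$ denote the cosine frequency and define $I(b) = \int_{-\infty}^{\infty} - 5 e^{- 2 x^{2}} \cos{\left(b x \right)} \, dx$.

Differentiating under the integral sign,
$$I'(b) = \int_{-\infty}^{\infty} 5 x e^{- 2 x^{2}} \sin{\left(b x \right)} \, dx.$$

Integrate $\int_{-\infty}^{\infty} x \sin(b x)\, e^{- 2 x^{2}}\, dx$ by parts with $u = \sin(b x)$ and $dv = x\, e^{- 2 x^{2}}\, dx$, giving $v = - \frac{e^{- 2 x^{2}}}{4}$. The boundary term vanishes and
$$\int_{-\infty}^{\infty} x \sin(b x)\, e^{- 2 x^{2}}\, dx = \frac{b}{4} \int_{-\infty}^{\infty} \cos(b x)\, e^{- 2 x^{2}}\, dx,$$
so $I'(b) = - \frac{b}{4}\, I(b)$.

This is a separable first-order ODE; solving with the initial condition $I(0) = \int_{-\infty}^{\infty} - 5 e^{- 2 x^{2}}\,dx = - \frac{5 \sqrt{2} \sqrt{\pi}}{2}$ gives
$$I(b) = - \frac{5 \sqrt{2} \sqrt{\pi} e^{- \frac{b^{2}}{8}}}{2}.$$

Setting $b = \frac{1}{6}$:
$$I = - \frac{5 \sqrt{2} \sqrt{\pi}}{2 e^{\frac{1}{288}}}.$$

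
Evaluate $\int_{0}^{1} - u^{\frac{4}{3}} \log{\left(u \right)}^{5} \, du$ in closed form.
$\frac{87480}{117649}$

Begin with the known integral
$$J(a) = \int_{0}^{1} - u^{a} \, du = - \frac{1}{a + 1}.$$

Differentiating under the integral sign brings down a factor of $\ln u$:
$$\frac{dJ}{da} = \int_{0}^{1} - u^{a} \log{\left(u \right)} \, du = \frac{1}{\left(a + 1\right)^{2}}.$$

Repeating $5$ times in total — each differentiation brings down another $\ln u$ — gives
$$\frac{d^{5}J}{da^{5}} = \int_{0}^{1} - u^{a} \log{\left(u \right)}^{5} \, du = \frac{120}{\left(a + 1\right)^{6}},$$
and the integrand here is exactly the target integrand, so $I = \frac{120}{\left(a + 1\right)^{6}}$.

Setting $a = \frac{4}{3}$:
$$I = \frac{87480}{117649}.$$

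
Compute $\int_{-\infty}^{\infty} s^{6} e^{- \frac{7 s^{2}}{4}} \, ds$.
$\frac{240 \sqrt{7} \sqrt{\pi}}{2401}$

Begin with the known integral
$$J(a) = \int_{-\infty}^{\infty} e^{- a s^{2}} \, ds = \frac{\sqrt{\pi}}{\sqrt{a}}.$$

Differentiating under the integral sign brings down a factor of $(-s^2)$:
$$\frac{dJ}{da} = \int_{-\infty}^{\infty} - s^{2} e^{- a s^{2}} \, ds = - \frac{\sqrt{\pi}}{2 a^{\frac{3}{2}}}.$$

Repeating $3$ times in total — each differentiation brings down another $(-s^2)$ — gives
$$\frac{d^{3}J}{da^{3}} = \int_{-\infty}^{\infty} - s^{6} e^{- a s^{2}} \, ds = - \frac{15 \sqrt{\pi}}{8 a^{\frac{7}{2}}},$$
and the integrand here is $(-1)^{3}$ times the target integrand, so $I = (-1)^{3}\,\frac{d^{3}J}{da^{3}} = \frac{15 \sqrt{\pi}}{8 a^{\frac{7}{2}}}$.

Setting $a = \frac{7}{4}$:
$$I = \frac{240 \sqrt{7} \sqrt{\pi}}{2401}.$$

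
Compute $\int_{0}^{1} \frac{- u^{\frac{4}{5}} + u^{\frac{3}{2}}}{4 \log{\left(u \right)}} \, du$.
$\log{\left(\frac{\sqrt{15} \cdot 2^{\frac{3}{4}}}{6} \right)}$

Consider the one-parameter family: let $I(a) = \int_{0}^{1} \frac{u^{\frac{3}{2}} - u^{a}}{4 \log{\left(u \right)}} \, du$.

Since $\dfrac{\partial}{\partial a}\,u^{a} = u^{a} \ln u$, the $\ln u$ in the denominator cancels and
$$\frac{dI}{da} = \int_{0}^{1} - \frac{1}{4} u^{a} \, du = - \frac{1}{4} \left[\frac{u^{a+1}}{a+1}\right]_0^1 = - \frac{1}{4 a + 4}.$$

Integrating with respect to $a$ gives $I(a) = - \frac{\log{\left(a + 1 \right)}}{4} - \frac{\log{\left(2 \right)}}{4} + \frac{\log{\left(5 \right)}}{4} + C$.

At $a = \frac{3}{2}$ the integrand is identically $0$, so $I(\frac{3}{2}) = 0$. The closed form gives $0$, hence $C = 0$.

Setting $a = \frac{4}{5}$:
$$I = \log{\left(\frac{\sqrt{15} \cdot 2^{\frac{3}{4}}}{6} \right)}.$$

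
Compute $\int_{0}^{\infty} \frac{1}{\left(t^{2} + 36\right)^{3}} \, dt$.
$\frac{\pi}{41472}$

Start from the standard arctangent integral
$$J(a) = \int_{0}^{\infty} \frac{1}{a^{2} + t^{2}} \, dt = \frac{\pi}{2 a}.$$

Differentiating under the integral sign with respect to $a$,
$$\frac{dJ}{da} = \int_{0}^{\infty} - \frac{2 a}{\left(a^{2} + t^{2}\right)^{2}} \, dt = - \frac{\pi}{2 a^{2}},$$
so $\int_{0}^{\infty} \frac{1}{\left(a^{2} + t^{2}\right)^{2}} \, dt = \frac{\pi}{4 a^{3}}$.

Repeating — each differentiation of $1/(t^2+a^2)^j$ produces $-2ja/(t^2+a^2)^{j+1}$ — and dividing through by $-2ja$ at each step yields, after $2$ differentiations in total,
$$\int_{0}^{\infty} \frac{1}{\left(a^{2} + t^{2}\right)^{3}} \, dt = \frac{3 \pi}{16 a^{5}}.$$

Setting $a = 6$:
$$I = \frac{\pi}{41472}.$$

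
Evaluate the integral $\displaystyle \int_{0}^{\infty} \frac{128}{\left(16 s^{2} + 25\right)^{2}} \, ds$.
$\frac{8 \pi}{125}$

Begin with the known result
$$J(a) = \int_{0}^{\infty} \frac{1}{2 \left(a^{2} + s^{2}\right)} \, ds = \frac{\pi}{4 a}.$$

Differentiating under the integral sign with respect to $a$,
$$\frac{dJ}{da} = \int_{0}^{\infty} - \frac{a}{\left(a^{2} + s^{2}\right)^{2}} \, ds = - \frac{\pi}{4 a^{2}},$$
so $\int_{0}^{\infty} \frac{1}{2 \left(a^{2} + s^{2}\right)^{2}} \, ds = \frac{\pi}{8 a^{3}}$.

Setting $a = \frac{5}{4}$:
$$I = \frac{8 \pi}{125}.$$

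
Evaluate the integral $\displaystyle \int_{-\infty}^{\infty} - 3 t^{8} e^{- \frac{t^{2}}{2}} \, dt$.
$- 315 \sqrt{2} \sqrt{\pi}$

Start from the elementary integral
$$J(a) = \int_{-\infty}^{\infty} - 3 e^{- a t^{2}} \, dt = - \frac{3 \sqrt{\pi}}{\sqrt{a}}.$$

Differentiating under the integral sign brings down a factor of $(-t^2)$:
$$\frac{dJ}{da} = \int_{-\infty}^{\infty} 3 t^{2} e^{- a t^{2}} \, dt = \frac{3 \sqrt{\pi}}{2 a^{\frac{3}{2}}}.$$

Repeating $4$ times in total — each differentiation brings down another $(-t^2)$ — gives
$$\frac{d^{4}J}{da^{4}} = \int_{-\infty}^{\infty} - 3 t^{8} e^{- a t^{2}} \, dt = - \frac{315 \sqrt{\pi}}{16 a^{\frac{9}{2}}},$$
and the integrand here is exactly the target integrand, so $I = - \frac{315 \sqrt{\pi}}{16 a^{\frac{9}{2}}}$.

Setting $a = \frac{1}{2}$:
$$I = - 315 \sqrt{2} \sqrt{\pi}.$$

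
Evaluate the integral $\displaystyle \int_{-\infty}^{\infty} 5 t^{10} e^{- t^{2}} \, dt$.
$\frac{4725 \sqrt{\pi}}{32}$

Consider the simpler parametrised integral
$$J(a) = \int_{-\infty}^{\infty} 5 e^{- a t^{2}} \, dt = \frac{5 \sqrt{\pi}}{\sqrt{a}}.$$

Differentiating under the integral sign brings down a factor of $(-t^2)$:
$$\frac{dJ}{da} = \int_{-\infty}^{\infty} - 5 t^{2} e^{- a t^{2}} \, dt = - \frac{5 \sqrt{\pi}}{2 a^{\frac{3}{2}}}.$$

Repeating $5$ times in total — each differentiation brings down another $(-t^2)$ — gives
$$\frac{d^{5}J}{da^{5}} = \int_{-\infty}^{\infty} - 5 t^{10} e^{- a t^{2}} \, dt = - \frac{4725 \sqrt{\pi}}{32 a^{\frac{11}{2}}},$$
and the integrand here is $(-1)^{5}$ times the target integrand, so $I = (-1)^{5}\,\frac{d^{5}J}{da^{5}} = \frac{4725 \sqrt{\pi}}{32 a^{\frac{11}{2}}}$.

Setting $a = 1$:
$$I = \frac{4725 \sqrt{\pi}}{32}.$$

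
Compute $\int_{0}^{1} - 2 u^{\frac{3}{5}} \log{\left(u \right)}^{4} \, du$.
$- \frac{9375}{2048}$

Consider the simpler parametrised integral
$$J(a) = \int_{0}^{1} - 2 u^{a} \, du = - \frac{2}{a + 1}.$$

Differentiating under the integral sign brings down a factor of $\ln u$:
$$\frac{dJ}{da} = \int_{0}^{1} - 2 u^{a} \log{\left(u \right)} \, du = \frac{2}{\left(a + 1\right)^{2}}.$$

Repeating $4$ times in total — each differentiation brings down another $\ln u$ — gives
$$\frac{d^{4}J}{da^{4}} = \int_{0}^{1} - 2 u^{a} \log{\left(u \right)}^{4} \, du = - \frac{48}{\left(a + 1\right)^{5}},$$
and the integrand here is exactly the target integrand, so $I = - \frac{48}{\left(a + 1\right)^{5}}$.

Setting $a = \frac{3}{5}$:
$$I = - \frac{9375}{2048}.$$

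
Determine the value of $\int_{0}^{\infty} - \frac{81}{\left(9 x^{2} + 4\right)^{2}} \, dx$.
$- \frac{27 \pi}{32}$

Begin with the known result
$$J(a) = \int_{0}^{\infty} - \frac{1}{a^{2} + x^{2}} \, dx = - \frac{\pi}{2 a}.$$

Differentiating under the integral sign with respect to $a$,
$$\frac{dJ}{da} = \int_{0}^{\infty} \frac{2 a}{\left(a^{2} + x^{2}\right)^{2}} \, dx = \frac{\pi}{2 a^{2}},$$
so $\int_{0}^{\infty} - \frac{1}{\left(a^{2} + x^{2}\right)^{2}} \, dx = - \frac{\pi}{4 a^{3}}$.

Setting $a = \frac{2}{3}$:
$$I = - \frac{27 \pi}{32}.$$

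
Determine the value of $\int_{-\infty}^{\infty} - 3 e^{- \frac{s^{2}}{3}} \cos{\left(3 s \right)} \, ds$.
$- \frac{3 \sqrt{3} \sqrt{\pi}}{e^{\frac{27}{4}}}$

Treat the cosine frequency as a parameter and define $I(b) = \int_{-\infty}^{\infty} - 3 e^{- \frac{s^{2}}{3}} \cos{\left(b s \right)} \, ds$.

Differentiating under the integral sign,
$$I'(b) = \int_{-\infty}^{\infty} 3 s e^{- \frac{s^{2}}{3}} \sin{\left(b s \right)} \, ds.$$

Integrate $\int_{-\infty}^{\infty} s \sin(b s)\, e^{- \frac{s^{2}}{3}}\, ds$ by parts with $u = \sin(b s)$ and $dv = s\, e^{- \frac{s^{2}}{3}}\, ds$, giving $v = - \frac{3 e^{- \frac{s^{2}}{3}}}{2}$. The boundary term vanishes and
$$\int_{-\infty}^{\infty} s \sin(b s)\, e^{- \frac{s^{2}}{3}}\, ds = \frac{3 b}{2} \int_{-\infty}^{\infty} \cos(b s)\, e^{- \frac{s^{2}}{3}}\, ds,$$
so $I'(b) = - \frac{3 b}{2}\, I(b)$.

This is a separable first-order ODE; solving with the initial condition $I(0) = \int_{-\infty}^{\infty} - 3 e^{- \frac{s^{2}}{3}}\,ds = - 3 \sqrt{3} \sqrt{\pi}$ gives
$$I(b) = - 3 \sqrt{3} \sqrt{\pi} e^{- \frac{3 b^{2}}{4}}.$$

Setting $b = 3$:
$$I = - \frac{3 \sqrt{3} \sqrt{\pi}}{e^{\frac{27}{4}}}.$$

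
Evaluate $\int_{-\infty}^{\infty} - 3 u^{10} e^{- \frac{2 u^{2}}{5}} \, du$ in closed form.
$- \frac{8859375 \sqrt{10} \sqrt{\pi}}{2048}$

Begin with the known integral
$$J(a) = \int_{-\infty}^{\infty} - 3 e^{- a u^{2}} \, du = - \frac{3 \sqrt{\pi}}{\sqrt{a}}.$$

Differentiating under the integral sign brings down a factor of $(-u^2)$:
$$\frac{dJ}{da} = \int_{-\infty}^{\infty} 3 u^{2} e^{- a u^{2}} \, du = \frac{3 \sqrt{\pi}}{2 a^{\frac{3}{2}}}.$$

Repeating $5$ times in total — each differentiation brings down another $(-u^2)$ — gives
$$\frac{d^{5}J}{da^{5}} = \int_{-\infty}^{\infty} 3 u^{10} e^{- a u^{2}} \, du = \frac{2835 \sqrt{\pi}}{32 a^{\frac{11}{2}}},$$
and the integrand here is $(-1)^{5}$ times the target integrand, so $I = (-1)^{5}\,\frac{d^{5}J}{da^{5}} = - \frac{2835 \sqrt{\pi}}{32 a^{\frac{11}{2}}}$.

Setting $a = \frac{2}{5}$:
$$I = - \frac{8859375 \sqrt{10} \sqrt{\pi}}{2048}.$$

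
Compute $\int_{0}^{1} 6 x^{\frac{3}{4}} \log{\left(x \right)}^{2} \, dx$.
$\frac{768}{343}$

Begin with the known integral
$$J(a) = \int_{0}^{1} 6 x^{a} \, dx = \frac{6}{a + 1}.$$

Differentiating under the integral sign brings down a factor of $\ln x$:
$$\frac{dJ}{da} = \int_{0}^{1} 6 x^{a} \log{\left(x \right)} \, dx = - \frac{6}{\left(a + 1\right)^{2}}.$$

Repeating twice in total — each differentiation brings down another $\ln x$ — gives
$$\frac{d^{2}J}{da^{2}} = \int_{0}^{1} 6 x^{a} \log{\left(x \right)}^{2} \, dx = \frac{12}{\left(a + 1\right)^{3}},$$
and the integrand here is exactly the target integrand, so $I = \frac{12}{\left(a + 1\right)^{3}}$.

Setting $a = \frac{3}{4}$:
$$I = \frac{768}{343}.$$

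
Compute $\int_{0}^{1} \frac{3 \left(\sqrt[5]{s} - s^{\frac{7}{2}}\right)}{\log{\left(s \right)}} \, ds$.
$\log{\left(\frac{64}{3375} \right)}$

Consider the one-parameter family: let $I(a) = \int_{0}^{1} \frac{3 \left(- s^{\frac{7}{2}} + s^{a}\right)}{\log{\left(s \right)}} \, ds$.

Since $\dfrac{\partial}{\partial a}\,s^{a} = s^{a} \ln s$, the $\ln s$ in the denominator cancels and
$$\frac{dI}{da} = \int_{0}^{1} 3 s^{a} \, ds = 3 \left[\frac{s^{a+1}}{a+1}\right]_0^1 = \frac{3}{a + 1}.$$

Integrating with respect to $a$ gives $I(a) = \log{\left(\frac{8 \left(a + 1\right)^{3}}{729} \right)} + C$.

At $a = \frac{7}{2}$ the integrand is identically $0$, so $I(\frac{7}{2}) = 0$. The closed form gives $0$, hence $C = 0$.

Setting $a = \frac{1}{5}$:
$$I = \log{\left(\frac{64}{3375} \right)}.$$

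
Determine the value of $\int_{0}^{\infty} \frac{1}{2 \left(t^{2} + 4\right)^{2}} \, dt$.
$\frac{\pi}{64}$

Begin with the known result
$$J(a) = \int_{0}^{\infty} \frac{1}{2 \left(a^{2} + t^{2}\right)} \, dt = \frac{\pi}{4 a}.$$

Differentiating under the integral sign with respect to $a$,
$$\frac{dJ}{da} = \int_{0}^{\infty} - \frac{a}{\left(a^{2} + t^{2}\right)^{2}} \, dt = - \frac{\pi}{4 a^{2}},$$
so $\int_{0}^{\infty} \frac{1}{2 \left(a^{2} + t^{2}\right)^{2}} \, dt = \frac{\pi}{8 a^{3}}$.

Setting $a = 2$:
$$I = \frac{\pi}{64}.$$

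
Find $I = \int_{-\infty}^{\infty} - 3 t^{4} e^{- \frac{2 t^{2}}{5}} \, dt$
$- \frac{225 \sqrt{10} \sqrt{\pi}}{32}$

Begin with the known integral
$$J(a) = \int_{-\infty}^{\infty} - 3 e^{- a t^{2}} \, dt = - \frac{3 \sqrt{\pi}}{\sqrt{a}}.$$

Differentiating under the integral sign brings down a factor of $(-t^2)$:
$$\frac{dJ}{da} = \int_{-\infty}^{\infty} 3 t^{2} e^{- a t^{2}} \, dt = \frac{3 \sqrt{\pi}}{2 a^{\frac{3}{2}}}.$$

Repeating twice in total — each differentiation brings down another $(-t^2)$ — gives
$$\frac{d^{2}J}{da^{2}} = \int_{-\infty}^{\infty} - 3 t^{4} e^{- a t^{2}} \, dt = - \frac{9 \sqrt{\pi}}{4 a^{\frac{5}{2}}},$$
and the integrand here is exactly the target integrand, so $I = - \frac{9 \sqrt{\pi}}{4 a^{\frac{5}{2}}}$.

Setting $a = \frac{2}{5}$:
$$I = - \frac{225 \sqrt{10} \sqrt{\pi}}{32}.$$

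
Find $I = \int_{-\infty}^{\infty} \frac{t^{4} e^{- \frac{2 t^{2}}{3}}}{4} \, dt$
$\frac{27 \sqrt{6} \sqrt{\pi}}{128}$

Start from the elementary integral
$$J(a) = \int_{-\infty}^{\infty} \frac{e^{- a t^{2}}}{4} \, dt = \frac{\sqrt{\pi}}{4 \sqrt{a}}.$$

Differentiating under the integral sign brings down a factor of $(-t^2)$:
$$\frac{dJ}{da} = \int_{-\infty}^{\infty} - \frac{t^{2} e^{- a t^{2}}}{4} \, dt = - \frac{\sqrt{\pi}}{8 a^{\frac{3}{2}}}.$$

Repeating twice in total — each differentiation brings down another $(-t^2)$ — gives
$$\frac{d^{2}J}{da^{2}} = \int_{-\infty}^{\infty} \frac{t^{4} e^{- a t^{2}}}{4} \, dt = \frac{3 \sqrt{\pi}}{16 a^{\frac{5}{2}}},$$
and the integrand here is exactly the target integrand, so $I = \frac{3 \sqrt{\pi}}{16 a^{\frac{5}{2}}}$.

Setting $a = \frac{2}{3}$:
$$I = \frac{27 \sqrt{6} \sqrt{\pi}}{128}.$$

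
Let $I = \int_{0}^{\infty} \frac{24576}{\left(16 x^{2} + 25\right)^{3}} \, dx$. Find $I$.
$\frac{1152 \pi}{3125}$

Start from the standard arctangent integral
$$J(a) = \int_{0}^{\infty} \frac{6}{a^{2} + x^{2}} \, dx = \frac{3 \pi}{a}.$$

Differentiating under the integral sign with respect to $a$,
$$\frac{dJ}{da} = \int_{0}^{\infty} - \frac{12 a}{\left(a^{2} + x^{2}\right)^{2}} \, dx = - \frac{3 \pi}{a^{2}},$$
so $\int_{0}^{\infty} \frac{6}{\left(a^{2} + x^{2}\right)^{2}} \, dx = \frac{3 \pi}{2 a^{3}}$.

Repeating — each differentiation of $1/(x^2+a^2)^j$ produces $-2ja/(x^2+a^2)^{j+1}$ — and dividing through by $-2ja$ at each step yields, after $2$ differentiations in total,
$$\int_{0}^{\infty} \frac{6}{\left(a^{2} + x^{2}\right)^{3}} \, dx = \frac{9 \pi}{8 a^{5}}.$$

Setting $a = \frac{5}{4}$:
$$I = \frac{1152 \pi}{3125}.$$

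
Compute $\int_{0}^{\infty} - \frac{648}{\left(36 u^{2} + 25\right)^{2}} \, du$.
$- \frac{27 \pi}{125}$

Start from the standard arctangent integral
$$J(a) = \int_{0}^{\infty} - \frac{1}{2 \left(a^{2} + u^{2}\right)} \, du = - \frac{\pi}{4 a}.$$

Differentiating under the integral sign with respect to $a$,
$$\frac{dJ}{da} = \int_{0}^{\infty} \frac{a}{\left(a^{2} + u^{2}\right)^{2}} \, du = \frac{\pi}{4 a^{2}},$$
so $\int_{0}^{\infty} - \frac{1}{2 \left(a^{2} + u^{2}\right)^{2}} \, du = - \frac{\pi}{8 a^{3}}$.

Setting $a = \frac{5}{6}$:
$$I = - \frac{27 \pi}{125}.$$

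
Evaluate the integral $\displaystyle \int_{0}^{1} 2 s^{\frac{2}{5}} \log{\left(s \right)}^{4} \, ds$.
$\frac{150000}{16807}$

Begin with the known integral
$$J(a) = \int_{0}^{1} 2 s^{a} \, ds = \frac{2}{a + 1}.$$

Differentiating under the integral sign brings down a factor of $\ln s$:
$$\frac{dJ}{da} = \int_{0}^{1} 2 s^{a} \log{\left(s \right)} \, ds = - \frac{2}{\left(a + 1\right)^{2}}.$$

Repeating $4$ times in total — each differentiation brings down another $\ln s$ — gives
$$\frac{d^{4}J}{da^{4}} = \int_{0}^{1} 2 s^{a} \log{\left(s \right)}^{4} \, ds = \frac{48}{\left(a + 1\right)^{5}},$$
and the integrand here is exactly the target integrand, so $I = \frac{48}{\left(a + 1\right)^{5}}$.

Setting $a = \frac{2}{5}$:
$$I = \frac{150000}{16807}.$$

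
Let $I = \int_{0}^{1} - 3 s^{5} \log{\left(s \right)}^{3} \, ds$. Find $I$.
$\frac{1}{72}$

Consider the simpler parametrised integral
$$J(a) = \int_{0}^{1} - 3 s^{a} \, ds = - \frac{3}{a + 1}.$$

Differentiating under the integral sign brings down a factor of $\ln s$:
$$\frac{dJ}{da} = \int_{0}^{1} - 3 s^{a} \log{\left(s \right)} \, ds = \frac{3}{\left(a + 1\right)^{2}}.$$

Repeating $3$ times in total — each differentiation brings down another $\ln s$ — gives
$$\frac{d^{3}J}{da^{3}} = \int_{0}^{1} - 3 s^{a} \log{\left(s \right)}^{3} \, ds = \frac{18}{\left(a + 1\right)^{4}},$$
and the integrand here is exactly the target integrand, so $I = \frac{18}{\left(a + 1\right)^{4}}$.

Setting $a = 5$:
$$I = \frac{1}{72}.$$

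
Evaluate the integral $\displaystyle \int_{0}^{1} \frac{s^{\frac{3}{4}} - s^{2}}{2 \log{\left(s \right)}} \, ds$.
$\log{\left(\frac{\sqrt{21}}{6} \right)}$

Introduce a parameter $a$ in the exponent: let $I(a) = \int_{0}^{1} \frac{s^{\frac{3}{4}} - s^{a}}{2 \log{\left(s \right)}} \, ds$.

Since $\dfrac{\partial}{\partial a}\,s^{a} = s^{a} \ln s$, the $\ln s$ in the denominator cancels and
$$\frac{dI}{da} = \int_{0}^{1} - \frac{1}{2} s^{a} \, ds = - \frac{1}{2} \left[\frac{s^{a+1}}{a+1}\right]_0^1 = - \frac{1}{2 a + 2}.$$

Integrating with respect to $a$ gives $I(a) = - \frac{\log{\left(a + 1 \right)}}{2} - \log{\left(2 \right)} + \frac{\log{\left(7 \right)}}{2} + C$.

At $a = \frac{3}{4}$ the integrand is identically $0$, so $I(\frac{3}{4}) = 0$. The closed form gives $0$, hence $C = 0$.

Setting $a = 2$:
$$I = \log{\left(\frac{\sqrt{21}}{6} \right)}.$$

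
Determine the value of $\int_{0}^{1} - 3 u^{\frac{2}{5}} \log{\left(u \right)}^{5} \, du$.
$\frac{5625000}{117649}$

Start from the elementary integral
$$J(a) = \int_{0}^{1} - 3 u^{a} \, du = - \frac{3}{a + 1}.$$

Differentiating under the integral sign brings down a factor of $\ln u$:
$$\frac{dJ}{da} = \int_{0}^{1} - 3 u^{a} \log{\left(u \right)} \, du = \frac{3}{\left(a + 1\right)^{2}}.$$

Repeating $5$ times in total — each differentiation brings down another $\ln u$ — gives
$$\frac{d^{5}J}{da^{5}} = \int_{0}^{1} - 3 u^{a} \log{\left(u \right)}^{5} \, du = \frac{360}{\left(a + 1\right)^{6}},$$
and the integrand here is exactly the target integrand, so $I = \frac{360}{\left(a + 1\right)^{6}}$.

Setting $a = \frac{2}{5}$:
$$I = \frac{5625000}{117649}.$$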